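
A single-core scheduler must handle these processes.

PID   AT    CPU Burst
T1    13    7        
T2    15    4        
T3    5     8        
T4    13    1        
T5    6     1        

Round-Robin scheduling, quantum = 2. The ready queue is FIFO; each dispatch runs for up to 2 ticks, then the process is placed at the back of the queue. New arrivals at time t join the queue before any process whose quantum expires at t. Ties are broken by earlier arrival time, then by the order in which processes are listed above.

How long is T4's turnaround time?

4

Gantt: | idle 0-5 | T3 5-7 | T5 7-8 | T3 8-14 | T1 14-16 | T4 16-17 | T2 17-19 | T1 19-21 | T2 21-23 | T1 23-26 |
Completion: T1=26  T2=23  T3=14  T4=17  T5=8
Turnaround (C−A): T1=13  T2=8  T3=9  T4=4  T5=2
Turnaround(T4) = completion − arrival = 17 − 13 = 4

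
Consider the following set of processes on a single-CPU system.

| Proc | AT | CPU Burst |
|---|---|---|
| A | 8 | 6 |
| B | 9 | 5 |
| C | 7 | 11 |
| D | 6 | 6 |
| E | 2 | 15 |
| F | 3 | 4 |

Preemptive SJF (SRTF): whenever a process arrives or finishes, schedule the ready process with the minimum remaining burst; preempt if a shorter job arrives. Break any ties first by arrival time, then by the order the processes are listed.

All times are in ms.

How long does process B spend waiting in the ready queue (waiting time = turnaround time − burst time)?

4

Gantt: | idle 0-2 | E 2-3 | F 3-7 | D 7-13 | B 13-18 | A 18-24 | C 24-35 | E 35-49 |
Completion: A=24  B=18  C=35  D=13  E=49  F=7
Turnaround (C−A): A=16  B=9  C=28  D=7  E=47  F=4
Waiting(B) = turnaround − burst = 9 − 5 = 4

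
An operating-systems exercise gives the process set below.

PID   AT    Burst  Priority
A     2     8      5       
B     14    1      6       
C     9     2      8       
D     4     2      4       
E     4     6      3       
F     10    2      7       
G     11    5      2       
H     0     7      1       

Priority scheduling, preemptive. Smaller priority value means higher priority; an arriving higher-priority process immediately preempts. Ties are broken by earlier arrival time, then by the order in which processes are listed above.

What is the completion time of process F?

31

Timeline: | H 0-7 | E 7-11 | G 11-16 | E 16-18 | D 18-20 | A 20-28 | B 28-29 | F 29-31 | C 31-33 |
Completion: A=28  B=29  C=33  D=20  E=18  F=31  G=16  H=7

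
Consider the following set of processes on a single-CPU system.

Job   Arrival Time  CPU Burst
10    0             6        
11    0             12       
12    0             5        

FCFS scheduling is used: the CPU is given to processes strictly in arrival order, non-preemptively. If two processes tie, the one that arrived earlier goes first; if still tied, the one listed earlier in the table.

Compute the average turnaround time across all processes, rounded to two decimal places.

Timeline: | 10 0-6 | 11 6-18 | 12 18-23 |
Completion: 10=6  11=18  12=23
Turnaround (C−A): 10=6  11=18  12=23
Turnaround times: 10=6, 11=18, 12=23
Average turnaround = (6+18+23) / 3 = 47/3 = 15.67

15.67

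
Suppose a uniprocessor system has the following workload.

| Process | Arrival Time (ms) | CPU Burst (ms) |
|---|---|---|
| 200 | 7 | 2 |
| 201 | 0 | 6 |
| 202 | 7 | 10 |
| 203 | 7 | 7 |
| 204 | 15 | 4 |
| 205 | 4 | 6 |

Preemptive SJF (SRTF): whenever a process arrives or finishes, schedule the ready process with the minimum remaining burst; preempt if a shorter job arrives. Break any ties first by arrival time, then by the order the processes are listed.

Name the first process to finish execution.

Timeline: | 201 0-6 | 205 6-7 | 200 7-9 | 205 9-14 | 203 14-15 | 204 15-19 | 203 19-25 | 202 25-35 |
Completion: 200=9  201=6  202=35  203=25  204=19  205=14
Finish order: 201 → 200 → 205 → 204 → 203 → 202

201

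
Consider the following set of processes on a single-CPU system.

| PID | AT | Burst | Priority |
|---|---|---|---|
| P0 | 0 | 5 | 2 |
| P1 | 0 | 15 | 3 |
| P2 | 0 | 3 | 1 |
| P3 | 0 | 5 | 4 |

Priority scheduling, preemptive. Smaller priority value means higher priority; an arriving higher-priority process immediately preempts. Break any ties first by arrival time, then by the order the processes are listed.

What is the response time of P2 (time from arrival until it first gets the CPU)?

Schedule: | P2 0-3 | P0 3-8 | P1 8-23 | P3 23-28 |
Completion: P0=8  P1=23  P2=3  P3=28
Response(P2) = first start − arrival = 0 − 0 = 0

0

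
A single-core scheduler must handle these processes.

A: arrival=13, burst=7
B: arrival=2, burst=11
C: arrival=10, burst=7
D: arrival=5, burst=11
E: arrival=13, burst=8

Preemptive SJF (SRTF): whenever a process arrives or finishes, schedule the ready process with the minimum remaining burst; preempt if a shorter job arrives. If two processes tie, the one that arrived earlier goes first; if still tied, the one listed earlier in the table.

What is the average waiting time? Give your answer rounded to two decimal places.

Gantt: | idle 0-2 | B 2-13 | C 13-20 | A 20-27 | E 27-35 | D 35-46 |
Completion: A=27  B=13  C=20  D=46  E=35
Turnaround (C−A): A=14  B=11  C=10  D=41  E=22
Waiting times: A=7, B=0, C=3, D=30, E=14
Average waiting = (7+0+3+30+14) / 5 = 54/5 = 10.80

10.80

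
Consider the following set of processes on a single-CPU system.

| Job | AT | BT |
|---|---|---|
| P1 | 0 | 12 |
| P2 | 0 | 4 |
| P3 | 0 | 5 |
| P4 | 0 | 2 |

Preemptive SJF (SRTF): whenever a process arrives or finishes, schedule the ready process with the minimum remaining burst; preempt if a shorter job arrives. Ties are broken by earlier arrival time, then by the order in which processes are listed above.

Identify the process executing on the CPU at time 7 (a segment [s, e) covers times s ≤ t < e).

P3

Timeline: | P4 0-2 | P2 2-6 | P3 6-11 | P1 11-23 |
Completion: P1=23  P2=6  P3=11  P4=2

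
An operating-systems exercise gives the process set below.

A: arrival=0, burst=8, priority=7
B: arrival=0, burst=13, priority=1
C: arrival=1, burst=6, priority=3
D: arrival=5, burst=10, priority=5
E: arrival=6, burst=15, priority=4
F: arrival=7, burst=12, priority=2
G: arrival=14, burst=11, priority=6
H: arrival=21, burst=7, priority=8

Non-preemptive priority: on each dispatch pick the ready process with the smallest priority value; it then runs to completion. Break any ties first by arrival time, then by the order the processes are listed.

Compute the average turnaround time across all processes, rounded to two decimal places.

Gantt: | B 0-13 | F 13-25 | C 25-31 | E 31-46 | D 46-56 | G 56-67 | A 67-75 | H 75-82 |
Completion: A=75  B=13  C=31  D=56  E=46  F=25  G=67  H=82
Turnaround (C−A): A=75  B=13  C=30  D=51  E=40  F=18  G=53  H=61
Turnaround times: A=75, B=13, C=30, D=51, E=40, F=18, G=53, H=61
Average turnaround = (75+13+30+51+40+18+53+61) / 8 = 341/8 = 42.63

42.63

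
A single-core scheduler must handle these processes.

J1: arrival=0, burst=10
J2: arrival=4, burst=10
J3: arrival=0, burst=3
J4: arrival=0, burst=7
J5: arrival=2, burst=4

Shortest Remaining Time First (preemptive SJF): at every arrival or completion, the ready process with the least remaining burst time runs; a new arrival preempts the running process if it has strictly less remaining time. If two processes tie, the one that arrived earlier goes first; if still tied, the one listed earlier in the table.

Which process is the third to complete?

Gantt: | J3 0-3 | J5 3-7 | J4 7-14 | J1 14-24 | J2 24-34 |
Completion: J1=24  J2=34  J3=3  J4=14  J5=7
Turnaround (C−A): J1=24  J2=30  J3=3  J4=14  J5=5
Finish order: J3 → J5 → J4 → J1 → J2

J4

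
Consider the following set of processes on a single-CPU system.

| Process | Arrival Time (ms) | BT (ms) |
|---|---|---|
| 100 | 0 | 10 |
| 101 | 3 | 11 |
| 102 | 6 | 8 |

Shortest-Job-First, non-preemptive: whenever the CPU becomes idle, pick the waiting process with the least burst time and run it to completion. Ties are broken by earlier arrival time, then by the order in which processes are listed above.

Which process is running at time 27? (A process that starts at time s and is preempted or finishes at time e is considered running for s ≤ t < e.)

Timeline: | 100 0-10 | 102 10-18 | 101 18-29 |
Completion: 100=10  101=29  102=18
Turnaround (C−A): 100=10  101=26  102=12

101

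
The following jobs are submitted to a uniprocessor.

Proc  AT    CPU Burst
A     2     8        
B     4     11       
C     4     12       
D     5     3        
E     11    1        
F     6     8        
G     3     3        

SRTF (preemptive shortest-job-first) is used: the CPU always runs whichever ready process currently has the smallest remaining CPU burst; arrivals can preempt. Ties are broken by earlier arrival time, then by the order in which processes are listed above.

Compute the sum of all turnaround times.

Timeline: | idle 0-2 | A 2-3 | G 3-6 | D 6-9 | A 9-11 | E 11-12 | A 12-17 | F 17-25 | B 25-36 | C 36-48 |
Completion: A=17  B=36  C=48  D=9  E=12  F=25  G=6
Turnaround (C−A): A=15  B=32  C=44  D=4  E=1  F=19  G=3
Turnaround = completion − arrival: A=15, B=32, C=44, D=4, E=1, F=19, G=3
Total turnaround = 15 + 32 + 44 + 4 + 1 + 19 + 3 = 118

118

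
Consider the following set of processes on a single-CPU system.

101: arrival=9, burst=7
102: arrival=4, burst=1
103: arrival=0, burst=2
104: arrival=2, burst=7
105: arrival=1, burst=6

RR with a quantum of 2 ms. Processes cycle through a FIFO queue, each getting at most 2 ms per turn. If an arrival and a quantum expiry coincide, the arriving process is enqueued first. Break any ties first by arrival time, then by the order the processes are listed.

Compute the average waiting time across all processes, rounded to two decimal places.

Schedule: | 103 0-2 | 105 2-4 | 104 4-6 | 102 6-7 | 105 7-9 | 104 9-11 | 101 11-13 | 105 13-15 | 104 15-17 | 101 17-19 | 104 19-20 | 101 20-23 |
Completion: 101=23  102=7  103=2  104=20  105=15
Waiting times: 101=7, 102=2, 103=0, 104=11, 105=8
Average waiting = (7+2+0+11+8) / 5 = 28/5 = 5.60

5.60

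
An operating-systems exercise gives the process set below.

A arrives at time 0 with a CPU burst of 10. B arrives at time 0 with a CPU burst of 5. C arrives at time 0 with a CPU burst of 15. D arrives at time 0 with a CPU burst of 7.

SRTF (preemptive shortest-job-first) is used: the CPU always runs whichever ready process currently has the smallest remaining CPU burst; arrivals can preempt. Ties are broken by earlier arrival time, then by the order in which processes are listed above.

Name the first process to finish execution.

B

Schedule: | B 0-5 | D 5-12 | A 12-22 | C 22-37 |
Completion: A=22  B=5  C=37  D=12
Turnaround (C−A): A=22  B=5  C=37  D=12
Finish order: B → D → A → C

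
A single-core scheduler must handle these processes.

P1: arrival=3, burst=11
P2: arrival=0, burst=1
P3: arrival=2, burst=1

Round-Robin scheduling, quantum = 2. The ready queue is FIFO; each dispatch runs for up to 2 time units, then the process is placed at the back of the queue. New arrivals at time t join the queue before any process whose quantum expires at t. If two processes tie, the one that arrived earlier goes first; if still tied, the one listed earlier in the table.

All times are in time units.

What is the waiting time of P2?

Gantt: | P2 0-1 | idle 1-2 | P3 2-3 | P1 3-14 |
Completion: P1=14  P2=1  P3=3
Turnaround (C−A): P1=11  P2=1  P3=1
Waiting(P2) = turnaround − burst = 1 − 1 = 0

0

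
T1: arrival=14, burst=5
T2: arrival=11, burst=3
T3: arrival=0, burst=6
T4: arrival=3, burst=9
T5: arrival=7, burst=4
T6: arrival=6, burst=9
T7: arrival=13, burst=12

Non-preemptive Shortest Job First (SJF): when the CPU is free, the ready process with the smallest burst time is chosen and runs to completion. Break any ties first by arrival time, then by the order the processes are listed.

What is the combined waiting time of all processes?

70

Timeline: | T3 0-6 | T4 6-15 | T2 15-18 | T5 18-22 | T1 22-27 | T6 27-36 | T7 36-48 |
Completion: T1=27  T2=18  T3=6  T4=15  T5=22  T6=36  T7=48
Turnaround (C−A): T1=13  T2=7  T3=6  T4=12  T5=15  T6=30  T7=35
Waiting = turnaround − burst: T1=8, T2=4, T3=0, T4=3, T5=11, T6=21, T7=23
Total waiting = 8 + 4 + 0 + 3 + 11 + 21 + 23 = 70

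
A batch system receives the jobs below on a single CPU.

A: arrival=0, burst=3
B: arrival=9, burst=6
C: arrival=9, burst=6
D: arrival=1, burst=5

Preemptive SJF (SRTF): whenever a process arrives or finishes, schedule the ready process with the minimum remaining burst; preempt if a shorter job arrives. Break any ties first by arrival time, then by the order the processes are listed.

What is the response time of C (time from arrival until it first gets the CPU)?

Schedule: | A 0-3 | D 3-8 | idle 8-9 | B 9-15 | C 15-21 |
Completion: A=3  B=15  C=21  D=8
Response(C) = first start − arrival = 15 − 9 = 6

6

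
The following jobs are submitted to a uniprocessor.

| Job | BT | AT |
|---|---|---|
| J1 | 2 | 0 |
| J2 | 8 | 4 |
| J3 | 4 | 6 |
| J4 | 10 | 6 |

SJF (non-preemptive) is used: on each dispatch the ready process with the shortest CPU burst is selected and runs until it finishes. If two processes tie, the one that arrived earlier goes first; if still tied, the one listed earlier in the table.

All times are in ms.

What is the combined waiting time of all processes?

Timeline: | J1 0-2 | idle 2-4 | J2 4-12 | J3 12-16 | J4 16-26 |
Completion: J1=2  J2=12  J3=16  J4=26
Turnaround (C−A): J1=2  J2=8  J3=10  J4=20
Waiting = turnaround − burst: J1=0, J2=0, J3=6, J4=10
Total waiting = 0 + 0 + 6 + 10 = 16

16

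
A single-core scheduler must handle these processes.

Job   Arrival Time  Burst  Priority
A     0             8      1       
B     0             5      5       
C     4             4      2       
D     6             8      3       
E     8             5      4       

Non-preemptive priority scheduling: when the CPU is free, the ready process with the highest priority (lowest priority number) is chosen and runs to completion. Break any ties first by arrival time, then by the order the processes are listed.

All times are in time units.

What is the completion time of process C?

Timeline: | A 0-8 | C 8-12 | D 12-20 | E 20-25 | B 25-30 |
Completion: A=8  B=30  C=12  D=20  E=25

12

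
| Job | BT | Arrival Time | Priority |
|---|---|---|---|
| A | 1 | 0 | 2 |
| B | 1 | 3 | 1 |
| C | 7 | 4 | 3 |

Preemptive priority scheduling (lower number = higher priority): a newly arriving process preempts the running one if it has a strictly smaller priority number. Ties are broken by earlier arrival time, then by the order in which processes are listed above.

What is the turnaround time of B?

Gantt: | A 0-1 | idle 1-3 | B 3-4 | C 4-11 |
Completion: A=1  B=4  C=11
Turnaround (C−A): A=1  B=1  C=7
Turnaround(B) = completion − arrival = 4 − 3 = 1

1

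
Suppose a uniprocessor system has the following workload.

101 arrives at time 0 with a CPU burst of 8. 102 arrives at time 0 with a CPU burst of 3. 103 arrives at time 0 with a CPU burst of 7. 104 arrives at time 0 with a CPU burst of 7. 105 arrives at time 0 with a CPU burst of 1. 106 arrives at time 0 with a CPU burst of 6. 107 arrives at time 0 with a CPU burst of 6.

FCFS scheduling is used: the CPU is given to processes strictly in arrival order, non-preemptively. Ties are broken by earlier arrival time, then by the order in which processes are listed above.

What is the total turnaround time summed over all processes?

158

Gantt: | 101 0-8 | 102 8-11 | 103 11-18 | 104 18-25 | 105 25-26 | 106 26-32 | 107 32-38 |
Completion: 101=8  102=11  103=18  104=25  105=26  106=32  107=38
Turnaround (C−A): 101=8  102=11  103=18  104=25  105=26  106=32  107=38
Turnaround = completion − arrival: 101=8, 102=11, 103=18, 104=25, 105=26, 106=32, 107=38
Total turnaround = 8 + 11 + 18 + 25 + 26 + 32 + 38 = 158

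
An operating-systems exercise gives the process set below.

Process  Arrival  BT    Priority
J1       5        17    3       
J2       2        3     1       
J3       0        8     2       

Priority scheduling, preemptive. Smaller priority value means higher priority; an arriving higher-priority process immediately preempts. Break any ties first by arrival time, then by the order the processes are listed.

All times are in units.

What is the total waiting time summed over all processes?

Timeline: | J3 0-2 | J2 2-5 | J3 5-11 | J1 11-28 |
Completion: J1=28  J2=5  J3=11
Turnaround (C−A): J1=23  J2=3  J3=11
Waiting = turnaround − burst: J1=6, J2=0, J3=3
Total waiting = 6 + 0 + 3 = 9

9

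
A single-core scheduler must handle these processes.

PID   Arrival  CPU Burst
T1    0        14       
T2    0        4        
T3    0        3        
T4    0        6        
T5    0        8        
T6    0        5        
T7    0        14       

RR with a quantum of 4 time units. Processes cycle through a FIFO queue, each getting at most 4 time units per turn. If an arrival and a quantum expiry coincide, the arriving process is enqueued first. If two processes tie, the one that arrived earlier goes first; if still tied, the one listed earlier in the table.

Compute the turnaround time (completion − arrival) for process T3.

Gantt: | T1 0-4 | T2 4-8 | T3 8-11 | T4 11-15 | T5 15-19 | T6 19-23 | T7 23-27 | T1 27-31 | T4 31-33 | T5 33-37 | T6 37-38 | T7 38-42 | T1 42-46 | T7 46-50 | T1 50-52 | T7 52-54 |
Completion: T1=52  T2=8  T3=11  T4=33  T5=37  T6=38  T7=54
Turnaround (C−A): T1=52  T2=8  T3=11  T4=33  T5=37  T6=38  T7=54
Turnaround(T3) = completion − arrival = 11 − 0 = 11

11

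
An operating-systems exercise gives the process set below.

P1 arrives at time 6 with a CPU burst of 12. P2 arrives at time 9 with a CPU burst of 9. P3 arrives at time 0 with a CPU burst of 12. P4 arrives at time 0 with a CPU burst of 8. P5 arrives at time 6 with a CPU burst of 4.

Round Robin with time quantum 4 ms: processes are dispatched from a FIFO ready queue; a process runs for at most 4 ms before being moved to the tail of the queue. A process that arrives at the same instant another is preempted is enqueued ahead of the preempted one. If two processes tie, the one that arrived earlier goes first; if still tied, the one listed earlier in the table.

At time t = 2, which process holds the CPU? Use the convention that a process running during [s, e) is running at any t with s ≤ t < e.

P3

Timeline: | P3 0-4 | P4 4-8 | P3 8-12 | P1 12-16 | P5 16-20 | P4 20-24 | P2 24-28 | P3 28-32 | P1 32-36 | P2 36-40 | P1 40-44 | P2 44-45 |
Completion: P1=44  P2=45  P3=32  P4=24  P5=20
Turnaround (C−A): P1=38  P2=36  P3=32  P4=24  P5=14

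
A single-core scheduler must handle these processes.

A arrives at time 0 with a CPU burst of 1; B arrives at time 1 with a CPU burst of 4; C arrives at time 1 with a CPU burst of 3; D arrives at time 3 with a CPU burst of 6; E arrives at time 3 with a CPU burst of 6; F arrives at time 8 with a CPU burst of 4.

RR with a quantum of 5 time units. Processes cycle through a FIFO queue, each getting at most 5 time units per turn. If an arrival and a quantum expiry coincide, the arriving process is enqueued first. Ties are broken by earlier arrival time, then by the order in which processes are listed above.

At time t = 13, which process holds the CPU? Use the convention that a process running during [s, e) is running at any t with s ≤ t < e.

E

Gantt: | A 0-1 | B 1-5 | C 5-8 | D 8-13 | E 13-18 | F 18-22 | D 22-23 | E 23-24 |
Completion: A=1  B=5  C=8  D=23  E=24  F=22
Turnaround (C−A): A=1  B=4  C=7  D=20  E=21  F=14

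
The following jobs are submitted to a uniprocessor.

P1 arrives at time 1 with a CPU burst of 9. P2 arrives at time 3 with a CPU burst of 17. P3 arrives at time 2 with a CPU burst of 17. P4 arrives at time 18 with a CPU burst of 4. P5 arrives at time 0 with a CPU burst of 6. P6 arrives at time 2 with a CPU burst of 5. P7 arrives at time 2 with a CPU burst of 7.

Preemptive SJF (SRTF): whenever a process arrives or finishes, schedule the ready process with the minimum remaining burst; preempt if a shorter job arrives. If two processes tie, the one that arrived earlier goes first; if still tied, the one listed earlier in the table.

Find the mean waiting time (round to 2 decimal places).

Gantt: | P5 0-6 | P6 6-11 | P7 11-18 | P4 18-22 | P1 22-31 | P3 31-48 | P2 48-65 |
Completion: P1=31  P2=65  P3=48  P4=22  P5=6  P6=11  P7=18
Turnaround (C−A): P1=30  P2=62  P3=46  P4=4  P5=6  P6=9  P7=16
Waiting times: P1=21, P2=45, P3=29, P4=0, P5=0, P6=4, P7=9
Average waiting = (21+45+29+0+0+4+9) / 7 = 108/7 = 15.43

15.43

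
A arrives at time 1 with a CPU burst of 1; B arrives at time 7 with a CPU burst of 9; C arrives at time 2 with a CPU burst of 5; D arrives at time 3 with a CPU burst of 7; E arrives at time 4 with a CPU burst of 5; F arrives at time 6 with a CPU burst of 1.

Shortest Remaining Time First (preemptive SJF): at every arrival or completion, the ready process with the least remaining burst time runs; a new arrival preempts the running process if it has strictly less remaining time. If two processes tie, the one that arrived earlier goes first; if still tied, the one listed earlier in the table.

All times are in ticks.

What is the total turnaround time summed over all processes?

Gantt: | idle 0-1 | A 1-2 | C 2-7 | F 7-8 | E 8-13 | D 13-20 | B 20-29 |
Completion: A=2  B=29  C=7  D=20  E=13  F=8
Turnaround = completion − arrival: A=1, B=22, C=5, D=17, E=9, F=2
Total turnaround = 1 + 22 + 5 + 17 + 9 + 2 = 56

56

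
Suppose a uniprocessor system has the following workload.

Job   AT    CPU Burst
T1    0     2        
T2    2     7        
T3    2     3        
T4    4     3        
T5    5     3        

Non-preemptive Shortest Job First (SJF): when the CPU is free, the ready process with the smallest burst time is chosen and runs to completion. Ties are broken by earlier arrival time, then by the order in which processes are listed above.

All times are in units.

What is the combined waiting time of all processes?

13

Timeline: | T1 0-2 | T3 2-5 | T4 5-8 | T5 8-11 | T2 11-18 |
Completion: T1=2  T2=18  T3=5  T4=8  T5=11
Waiting = turnaround − burst: T1=0, T2=9, T3=0, T4=1, T5=3
Total waiting = 0 + 9 + 0 + 1 + 3 = 13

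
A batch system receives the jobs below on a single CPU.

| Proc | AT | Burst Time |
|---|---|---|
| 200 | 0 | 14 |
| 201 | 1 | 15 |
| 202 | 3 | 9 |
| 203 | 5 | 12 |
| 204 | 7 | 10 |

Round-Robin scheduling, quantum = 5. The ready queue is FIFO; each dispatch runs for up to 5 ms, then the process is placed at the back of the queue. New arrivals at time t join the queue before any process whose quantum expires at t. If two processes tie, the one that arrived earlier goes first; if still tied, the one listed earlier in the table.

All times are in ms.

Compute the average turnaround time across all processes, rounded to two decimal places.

Gantt: | 200 0-5 | 201 5-10 | 202 10-15 | 203 15-20 | 200 20-25 | 204 25-30 | 201 30-35 | 202 35-39 | 203 39-44 | 200 44-48 | 204 48-53 | 201 53-58 | 203 58-60 |
Completion: 200=48  201=58  202=39  203=60  204=53
Turnaround (C−A): 200=48  201=57  202=36  203=55  204=46
Turnaround times: 200=48, 201=57, 202=36, 203=55, 204=46
Average turnaround = (48+57+36+55+46) / 5 = 242/5 = 48.40

48.40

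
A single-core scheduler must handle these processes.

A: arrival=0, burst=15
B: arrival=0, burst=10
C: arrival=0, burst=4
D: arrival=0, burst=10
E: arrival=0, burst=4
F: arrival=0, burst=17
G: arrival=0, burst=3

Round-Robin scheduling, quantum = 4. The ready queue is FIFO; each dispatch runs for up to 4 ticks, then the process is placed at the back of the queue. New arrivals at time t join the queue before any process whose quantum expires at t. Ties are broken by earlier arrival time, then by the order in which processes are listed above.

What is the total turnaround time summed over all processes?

280

Schedule: | A 0-4 | B 4-8 | C 8-12 | D 12-16 | E 16-20 | F 20-24 | G 24-27 | A 27-31 | B 31-35 | D 35-39 | F 39-43 | A 43-47 | B 47-49 | D 49-51 | F 51-55 | A 55-58 | F 58-63 |
Completion: A=58  B=49  C=12  D=51  E=20  F=63  G=27
Turnaround = completion − arrival: A=58, B=49, C=12, D=51, E=20, F=63, G=27
Total turnaround = 58 + 49 + 12 + 51 + 20 + 63 + 27 = 280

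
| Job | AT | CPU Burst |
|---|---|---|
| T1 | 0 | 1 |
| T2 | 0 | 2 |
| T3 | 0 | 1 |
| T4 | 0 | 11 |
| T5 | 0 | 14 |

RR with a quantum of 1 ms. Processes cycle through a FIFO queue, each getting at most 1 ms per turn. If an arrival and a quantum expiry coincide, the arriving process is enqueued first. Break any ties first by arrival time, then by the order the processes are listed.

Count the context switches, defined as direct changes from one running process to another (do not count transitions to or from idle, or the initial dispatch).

25

Schedule: | T1 0-1 | T2 1-2 | T3 2-3 | T4 3-4 | T5 4-5 | T2 5-6 | T4 6-7 | T5 7-8 | T4 8-9 | T5 9-10 | T4 10-11 | T5 11-12 | T4 12-13 | T5 13-14 | T4 14-15 | T5 15-16 | T4 16-17 | T5 17-18 | T4 18-19 | T5 19-20 | T4 20-21 | T5 21-22 | T4 22-23 | T5 23-24 | T4 24-25 | T5 25-29 |
Completion: T1=1  T2=6  T3=3  T4=25  T5=29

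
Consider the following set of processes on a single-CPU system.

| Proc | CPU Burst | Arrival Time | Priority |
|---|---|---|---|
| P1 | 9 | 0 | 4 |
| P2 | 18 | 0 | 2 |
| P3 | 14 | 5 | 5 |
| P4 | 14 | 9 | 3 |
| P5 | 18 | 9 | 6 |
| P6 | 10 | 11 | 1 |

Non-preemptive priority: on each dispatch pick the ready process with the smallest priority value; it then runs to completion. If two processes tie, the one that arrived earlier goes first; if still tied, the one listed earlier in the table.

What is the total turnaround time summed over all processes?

Timeline: | P2 0-18 | P6 18-28 | P4 28-42 | P1 42-51 | P3 51-65 | P5 65-83 |
Completion: P1=51  P2=18  P3=65  P4=42  P5=83  P6=28
Turnaround (C−A): P1=51  P2=18  P3=60  P4=33  P5=74  P6=17
Turnaround = completion − arrival: P1=51, P2=18, P3=60, P4=33, P5=74, P6=17
Total turnaround = 51 + 18 + 60 + 33 + 74 + 17 = 253

253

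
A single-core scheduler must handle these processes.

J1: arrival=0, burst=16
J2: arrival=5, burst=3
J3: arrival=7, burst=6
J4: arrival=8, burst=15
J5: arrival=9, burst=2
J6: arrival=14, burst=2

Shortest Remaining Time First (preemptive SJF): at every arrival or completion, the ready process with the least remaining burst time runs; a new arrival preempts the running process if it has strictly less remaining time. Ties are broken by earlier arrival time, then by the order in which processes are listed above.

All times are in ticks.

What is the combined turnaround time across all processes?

83

Gantt: | J1 0-5 | J2 5-8 | J3 8-9 | J5 9-11 | J3 11-16 | J6 16-18 | J1 18-29 | J4 29-44 |
Completion: J1=29  J2=8  J3=16  J4=44  J5=11  J6=18
Turnaround (C−A): J1=29  J2=3  J3=9  J4=36  J5=2  J6=4
Turnaround = completion − arrival: J1=29, J2=3, J3=9, J4=36, J5=2, J6=4
Total turnaround = 29 + 3 + 9 + 36 + 2 + 4 = 83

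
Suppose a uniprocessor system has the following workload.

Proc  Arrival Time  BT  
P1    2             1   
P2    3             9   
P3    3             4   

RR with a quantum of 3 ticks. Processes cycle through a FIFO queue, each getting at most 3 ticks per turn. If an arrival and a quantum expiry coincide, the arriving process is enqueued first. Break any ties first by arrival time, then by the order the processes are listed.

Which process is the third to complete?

P2

Timeline: | idle 0-2 | P1 2-3 | P2 3-6 | P3 6-9 | P2 9-12 | P3 12-13 | P2 13-16 |
Completion: P1=3  P2=16  P3=13
Turnaround (C−A): P1=1  P2=13  P3=10
Finish order: P1 → P3 → P2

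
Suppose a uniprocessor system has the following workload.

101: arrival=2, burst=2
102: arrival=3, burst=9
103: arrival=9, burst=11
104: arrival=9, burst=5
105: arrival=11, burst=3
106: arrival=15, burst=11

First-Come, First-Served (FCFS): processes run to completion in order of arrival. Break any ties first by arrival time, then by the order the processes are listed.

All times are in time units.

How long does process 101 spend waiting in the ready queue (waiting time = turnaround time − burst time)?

Gantt: | idle 0-2 | 101 2-4 | 102 4-13 | 103 13-24 | 104 24-29 | 105 29-32 | 106 32-43 |
Completion: 101=4  102=13  103=24  104=29  105=32  106=43
Turnaround (C−A): 101=2  102=10  103=15  104=20  105=21  106=28
Waiting(101) = turnaround − burst = 2 − 2 = 0

0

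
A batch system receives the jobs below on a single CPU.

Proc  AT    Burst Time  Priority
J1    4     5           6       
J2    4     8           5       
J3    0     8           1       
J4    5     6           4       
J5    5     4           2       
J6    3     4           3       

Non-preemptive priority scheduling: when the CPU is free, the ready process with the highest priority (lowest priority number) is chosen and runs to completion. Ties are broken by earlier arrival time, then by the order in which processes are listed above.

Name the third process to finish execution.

Timeline: | J3 0-8 | J5 8-12 | J6 12-16 | J4 16-22 | J2 22-30 | J1 30-35 |
Completion: J1=35  J2=30  J3=8  J4=22  J5=12  J6=16
Turnaround (C−A): J1=31  J2=26  J3=8  J4=17  J5=7  J6=13
Finish order: J3 → J5 → J6 → J4 → J2 → J1

J6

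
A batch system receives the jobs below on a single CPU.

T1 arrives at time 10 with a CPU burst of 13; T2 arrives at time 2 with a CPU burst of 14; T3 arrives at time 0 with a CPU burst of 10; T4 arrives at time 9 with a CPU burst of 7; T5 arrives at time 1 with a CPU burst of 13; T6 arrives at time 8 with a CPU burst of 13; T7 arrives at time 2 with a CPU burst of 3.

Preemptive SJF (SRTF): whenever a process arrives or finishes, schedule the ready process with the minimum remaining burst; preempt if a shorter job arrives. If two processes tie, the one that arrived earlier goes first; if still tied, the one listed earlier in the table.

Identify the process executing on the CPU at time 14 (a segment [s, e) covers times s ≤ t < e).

Timeline: | T3 0-2 | T7 2-5 | T3 5-13 | T4 13-20 | T5 20-33 | T6 33-46 | T1 46-59 | T2 59-73 |
Completion: T1=59  T2=73  T3=13  T4=20  T5=33  T6=46  T7=5

T4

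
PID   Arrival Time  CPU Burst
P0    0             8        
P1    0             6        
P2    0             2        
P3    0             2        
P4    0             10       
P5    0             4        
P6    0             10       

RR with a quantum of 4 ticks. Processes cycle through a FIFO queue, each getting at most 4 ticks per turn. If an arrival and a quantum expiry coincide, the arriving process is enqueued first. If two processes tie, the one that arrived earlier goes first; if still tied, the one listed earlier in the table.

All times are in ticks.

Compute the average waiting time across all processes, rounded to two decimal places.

20.00

Schedule: | P0 0-4 | P1 4-8 | P2 8-10 | P3 10-12 | P4 12-16 | P5 16-20 | P6 20-24 | P0 24-28 | P1 28-30 | P4 30-34 | P6 34-38 | P4 38-40 | P6 40-42 |
Completion: P0=28  P1=30  P2=10  P3=12  P4=40  P5=20  P6=42
Turnaround (C−A): P0=28  P1=30  P2=10  P3=12  P4=40  P5=20  P6=42
Waiting times: P0=20, P1=24, P2=8, P3=10, P4=30, P5=16, P6=32
Average waiting = (20+24+8+10+30+16+32) / 7 = 140/7 = 20.00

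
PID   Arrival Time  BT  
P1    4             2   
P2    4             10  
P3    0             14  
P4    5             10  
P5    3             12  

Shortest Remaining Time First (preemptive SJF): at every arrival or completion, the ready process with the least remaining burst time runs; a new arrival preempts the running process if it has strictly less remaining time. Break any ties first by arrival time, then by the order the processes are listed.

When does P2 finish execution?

Schedule: | P3 0-4 | P1 4-6 | P3 6-16 | P2 16-26 | P4 26-36 | P5 36-48 |
Completion: P1=6  P2=26  P3=16  P4=36  P5=48

26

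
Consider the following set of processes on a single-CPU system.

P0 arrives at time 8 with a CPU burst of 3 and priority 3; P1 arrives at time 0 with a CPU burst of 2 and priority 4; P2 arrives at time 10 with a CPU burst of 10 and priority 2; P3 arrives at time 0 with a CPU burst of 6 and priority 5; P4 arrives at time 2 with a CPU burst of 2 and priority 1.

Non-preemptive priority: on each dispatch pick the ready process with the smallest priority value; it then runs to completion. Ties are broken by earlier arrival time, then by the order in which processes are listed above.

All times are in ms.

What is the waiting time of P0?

12

Schedule: | P1 0-2 | P4 2-4 | P3 4-10 | P2 10-20 | P0 20-23 |
Completion: P0=23  P1=2  P2=20  P3=10  P4=4
Waiting(P0) = turnaround − burst = 15 − 3 = 12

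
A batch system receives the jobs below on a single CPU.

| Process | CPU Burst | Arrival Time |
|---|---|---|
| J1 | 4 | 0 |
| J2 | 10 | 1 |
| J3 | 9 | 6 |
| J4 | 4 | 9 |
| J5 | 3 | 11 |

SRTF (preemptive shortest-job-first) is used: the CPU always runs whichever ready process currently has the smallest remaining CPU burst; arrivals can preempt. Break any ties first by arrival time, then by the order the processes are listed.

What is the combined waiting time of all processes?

27

Schedule: | J1 0-4 | J2 4-9 | J4 9-13 | J5 13-16 | J2 16-21 | J3 21-30 |
Completion: J1=4  J2=21  J3=30  J4=13  J5=16
Waiting = turnaround − burst: J1=0, J2=10, J3=15, J4=0, J5=2
Total waiting = 0 + 10 + 15 + 0 + 2 = 27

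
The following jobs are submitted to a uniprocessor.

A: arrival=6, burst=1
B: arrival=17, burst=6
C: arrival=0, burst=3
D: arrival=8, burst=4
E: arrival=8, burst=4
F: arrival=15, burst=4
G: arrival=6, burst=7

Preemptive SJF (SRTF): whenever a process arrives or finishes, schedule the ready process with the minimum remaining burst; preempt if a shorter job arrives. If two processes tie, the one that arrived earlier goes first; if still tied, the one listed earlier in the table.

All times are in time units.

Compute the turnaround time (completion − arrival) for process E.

8

Gantt: | C 0-3 | idle 3-6 | A 6-7 | G 7-8 | D 8-12 | E 12-16 | F 16-20 | G 20-26 | B 26-32 |
Completion: A=7  B=32  C=3  D=12  E=16  F=20  G=26
Turnaround(E) = completion − arrival = 16 − 8 = 8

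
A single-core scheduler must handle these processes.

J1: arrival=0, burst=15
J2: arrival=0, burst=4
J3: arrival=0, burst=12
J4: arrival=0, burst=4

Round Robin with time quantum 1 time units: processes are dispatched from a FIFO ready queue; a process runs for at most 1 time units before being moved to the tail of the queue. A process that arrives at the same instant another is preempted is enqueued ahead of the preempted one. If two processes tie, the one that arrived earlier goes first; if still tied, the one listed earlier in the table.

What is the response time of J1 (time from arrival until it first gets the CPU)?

0

Gantt: | J1 0-1 | J2 1-2 | J3 2-3 | J4 3-4 | J1 4-5 | J2 5-6 | J3 6-7 | J4 7-8 | J1 8-9 | J2 9-10 | J3 10-11 | J4 11-12 | J1 12-13 | J2 13-14 | J3 14-15 | J4 15-16 | J1 16-17 | J3 17-18 | J1 18-19 | J3 19-20 | J1 20-21 | J3 21-22 | J1 22-23 | J3 23-24 | J1 24-25 | J3 25-26 | J1 26-27 | J3 27-28 | J1 28-29 | J3 29-30 | J1 30-31 | J3 31-32 | J1 32-35 |
Completion: J1=35  J2=14  J3=32  J4=16
Response(J1) = first start − arrival = 0 − 0 = 0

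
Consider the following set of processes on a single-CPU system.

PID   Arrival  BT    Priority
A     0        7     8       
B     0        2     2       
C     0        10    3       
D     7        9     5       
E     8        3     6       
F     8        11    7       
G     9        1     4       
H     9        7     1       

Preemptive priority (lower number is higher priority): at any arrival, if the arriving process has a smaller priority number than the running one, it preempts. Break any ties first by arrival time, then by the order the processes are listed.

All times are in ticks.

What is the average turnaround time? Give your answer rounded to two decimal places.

21.25

Timeline: | B 0-2 | C 2-9 | H 9-16 | C 16-19 | G 19-20 | D 20-29 | E 29-32 | F 32-43 | A 43-50 |
Completion: A=50  B=2  C=19  D=29  E=32  F=43  G=20  H=16
Turnaround times: A=50, B=2, C=19, D=22, E=24, F=35, G=11, H=7
Average turnaround = (50+2+19+22+24+35+11+7) / 8 = 170/8 = 21.25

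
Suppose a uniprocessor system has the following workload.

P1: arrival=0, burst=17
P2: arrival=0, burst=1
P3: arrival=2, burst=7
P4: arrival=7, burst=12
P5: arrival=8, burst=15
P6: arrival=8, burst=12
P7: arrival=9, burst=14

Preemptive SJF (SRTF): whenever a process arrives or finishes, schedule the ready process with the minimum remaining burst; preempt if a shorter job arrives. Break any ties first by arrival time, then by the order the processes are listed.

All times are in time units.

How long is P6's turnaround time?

25

Timeline: | P2 0-1 | P1 1-2 | P3 2-9 | P4 9-21 | P6 21-33 | P7 33-47 | P5 47-62 | P1 62-78 |
Completion: P1=78  P2=1  P3=9  P4=21  P5=62  P6=33  P7=47
Turnaround (C−A): P1=78  P2=1  P3=7  P4=14  P5=54  P6=25  P7=38
Turnaround(P6) = completion − arrival = 33 − 8 = 25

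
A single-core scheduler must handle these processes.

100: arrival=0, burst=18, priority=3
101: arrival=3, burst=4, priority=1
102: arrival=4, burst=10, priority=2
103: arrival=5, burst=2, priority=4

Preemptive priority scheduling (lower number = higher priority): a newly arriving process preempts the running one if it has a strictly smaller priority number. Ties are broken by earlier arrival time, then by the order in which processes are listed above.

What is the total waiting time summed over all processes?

Schedule: | 100 0-3 | 101 3-7 | 102 7-17 | 100 17-32 | 103 32-34 |
Completion: 100=32  101=7  102=17  103=34
Turnaround (C−A): 100=32  101=4  102=13  103=29
Waiting = turnaround − burst: 100=14, 101=0, 102=3, 103=27
Total waiting = 14 + 0 + 3 + 27 = 44

44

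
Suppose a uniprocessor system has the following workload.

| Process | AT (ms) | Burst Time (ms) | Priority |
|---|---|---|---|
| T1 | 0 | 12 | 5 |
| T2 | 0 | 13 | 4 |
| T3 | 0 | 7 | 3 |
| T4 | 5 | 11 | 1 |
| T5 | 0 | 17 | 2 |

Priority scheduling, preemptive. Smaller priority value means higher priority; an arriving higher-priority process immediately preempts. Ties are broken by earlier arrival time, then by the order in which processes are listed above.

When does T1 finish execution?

Timeline: | T5 0-5 | T4 5-16 | T5 16-28 | T3 28-35 | T2 35-48 | T1 48-60 |
Completion: T1=60  T2=48  T3=35  T4=16  T5=28

60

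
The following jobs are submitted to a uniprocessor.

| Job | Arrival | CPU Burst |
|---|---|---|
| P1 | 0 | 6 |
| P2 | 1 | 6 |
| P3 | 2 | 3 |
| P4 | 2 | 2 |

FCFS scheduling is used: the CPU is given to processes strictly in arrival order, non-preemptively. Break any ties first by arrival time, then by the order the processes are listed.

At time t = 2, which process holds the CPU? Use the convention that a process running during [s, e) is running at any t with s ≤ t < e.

P1

Gantt: | P1 0-6 | P2 6-12 | P3 12-15 | P4 15-17 |
Completion: P1=6  P2=12  P3=15  P4=17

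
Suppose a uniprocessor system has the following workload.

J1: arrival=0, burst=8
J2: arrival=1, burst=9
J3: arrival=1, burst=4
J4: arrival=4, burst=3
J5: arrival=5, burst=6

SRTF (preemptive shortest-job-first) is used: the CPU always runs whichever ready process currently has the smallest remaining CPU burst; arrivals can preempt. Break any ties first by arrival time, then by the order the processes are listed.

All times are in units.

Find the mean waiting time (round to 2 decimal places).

7.40

Gantt: | J1 0-1 | J3 1-5 | J4 5-8 | J5 8-14 | J1 14-21 | J2 21-30 |
Completion: J1=21  J2=30  J3=5  J4=8  J5=14
Waiting times: J1=13, J2=20, J3=0, J4=1, J5=3
Average waiting = (13+20+0+1+3) / 5 = 37/5 = 7.40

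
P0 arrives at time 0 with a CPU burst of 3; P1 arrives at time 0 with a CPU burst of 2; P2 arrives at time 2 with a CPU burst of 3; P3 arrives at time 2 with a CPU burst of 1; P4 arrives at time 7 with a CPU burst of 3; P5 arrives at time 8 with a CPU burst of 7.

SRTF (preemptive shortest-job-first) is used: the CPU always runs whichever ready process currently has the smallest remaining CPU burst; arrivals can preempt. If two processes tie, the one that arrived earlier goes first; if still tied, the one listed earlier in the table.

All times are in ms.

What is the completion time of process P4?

Timeline: | P1 0-2 | P3 2-3 | P0 3-6 | P2 6-9 | P4 9-12 | P5 12-19 |
Completion: P0=6  P1=2  P2=9  P3=3  P4=12  P5=19

12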